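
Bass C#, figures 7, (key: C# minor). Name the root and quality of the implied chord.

C# minor seventh

The figures 7 indicate a seventh chord in root position.
In root position the bass is the root, so the root is C#.
The chord tones are C#, E, G#, B, giving C# minor seventh.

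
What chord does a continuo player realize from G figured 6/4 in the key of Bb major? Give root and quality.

C minor

The figures 6/4 indicate a triad in second inversion.
In second inversion the root lies a fourth above the bass: a fourth above G in Bb major is C.
The chord tones are G, C, Eb, giving C minor.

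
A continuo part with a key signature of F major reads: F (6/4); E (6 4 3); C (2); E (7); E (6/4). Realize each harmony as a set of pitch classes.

F (6/4): F, Bb, D.
E (6/4/3): E, G, A, C.
C (6/4/2): C, D, F, A.
E (7/5/3): E, G, Bb, D.
E (6/4): E, A, C.

F, Bb, D | E, G, A, C | C, D, F, A | E, G, Bb, D | E, A, C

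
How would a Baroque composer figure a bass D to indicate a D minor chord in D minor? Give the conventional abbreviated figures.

D is the root of D minor, so the chord is in root position.
A triad in root position is figured 5/3, conventionally abbreviated (no figures — root-position triad).

no figures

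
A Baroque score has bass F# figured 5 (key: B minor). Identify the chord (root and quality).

The figures 5 indicate a triad in root position.
In root position the bass is the root, so the root is F#.
The chord tones are F#, A, C#, giving F# minor.

F# minor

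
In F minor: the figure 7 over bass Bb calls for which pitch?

Counting 6 letter steps above Bb lands on A; in F minor, that letter is Ab.

Ab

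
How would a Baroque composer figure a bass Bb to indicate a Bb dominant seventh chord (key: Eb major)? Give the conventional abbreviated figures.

7

Bb is the root of Bb dominant seventh, so the chord is in root position.
A seventh chord in root position is figured 7/5/3, conventionally abbreviated 7.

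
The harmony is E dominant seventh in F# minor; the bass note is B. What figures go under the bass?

4/3

B is the fifth of E dominant seventh, so the chord is in second inversion.
A seventh chord in second inversion is figured 6/4/3, conventionally abbreviated 4/3.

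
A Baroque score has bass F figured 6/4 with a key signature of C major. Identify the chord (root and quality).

B diminished

The figures 6/4 indicate a triad in second inversion.
In second inversion the root lies a fourth above the bass: a fourth above F in C major is B.
The chord tones are F, B, D, giving B diminished.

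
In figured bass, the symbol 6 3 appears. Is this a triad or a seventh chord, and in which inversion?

Intervals of 6/3 above the bass form a triad; the bass is the third, so this is first inversion.

triad, first inversion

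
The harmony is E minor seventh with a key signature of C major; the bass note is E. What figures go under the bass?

E is the root of E minor seventh, so the chord is in root position.
A seventh chord in root position is figured 7/5/3, conventionally abbreviated 7.

7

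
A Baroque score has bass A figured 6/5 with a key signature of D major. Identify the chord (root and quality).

F# minor seventh

The figures 6/5 indicate a seventh chord in first inversion.
In first inversion the root lies a sixth above the bass: a sixth above A in D major is F#.
The chord tones are A, C#, E, F#, giving F# minor seventh.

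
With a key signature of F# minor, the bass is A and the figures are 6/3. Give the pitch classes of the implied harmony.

A third above A in this key is C#.
A sixth above A in this key is F#.
Together with the bass A, this spells F# minor in first inversion.

A, C#, F#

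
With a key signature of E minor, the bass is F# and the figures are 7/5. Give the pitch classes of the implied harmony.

The written figures 7/5 are shorthand for 7/5/3: the 3 is implied.
A third above F# in this key is A.
A fifth above F# in this key is C.
A seventh above F# in this key is E.
Together with the bass F#, this spells F# half-diminished seventh in root position.

F#, A, C, E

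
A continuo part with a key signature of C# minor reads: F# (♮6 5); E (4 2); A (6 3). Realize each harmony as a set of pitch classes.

F#, A, C#, D | E, F#, A, C# | A, C#, F#

F# (♮6/5/3): F#, A, C#, D.
E (6/4/2): E, F#, A, C#.
A (6/3): A, C#, F#.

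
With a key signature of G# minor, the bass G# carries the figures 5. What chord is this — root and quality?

The figures 5 indicate a triad in root position.
In root position the bass is the root, so the root is G#.
The chord tones are G#, B, D#, giving G# minor.

G# minor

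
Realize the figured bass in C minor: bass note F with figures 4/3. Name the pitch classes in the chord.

F, Ab, Bb, D

The written figures 4/3 are shorthand for 6/4/3: the 6 is implied.
A third above F in this key is Ab.
A fourth above F in this key is Bb.
A sixth above F in this key is D.
Together with the bass F, this spells Bb dominant seventh in second inversion.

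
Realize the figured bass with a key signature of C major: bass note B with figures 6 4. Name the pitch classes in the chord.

B, E, G

A fourth above B in this key is E.
A sixth above B in this key is G.
Together with the bass B, this spells E minor in second inversion.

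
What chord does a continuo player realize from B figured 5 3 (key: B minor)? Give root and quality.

The figures 5 3 indicate a triad in root position.
In root position the bass is the root, so the root is B.
The chord tones are B, D, F#, giving B minor.

B minor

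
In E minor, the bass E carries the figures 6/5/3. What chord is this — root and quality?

The figures 6/5/3 indicate a seventh chord in first inversion.
In first inversion the root lies a sixth above the bass: a sixth above E in E minor is C.
The chord tones are E, G, B, C, giving C major seventh.

C major seventh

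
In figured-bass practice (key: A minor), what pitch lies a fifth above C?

G

Counting 4 letter steps above C lands on G; in A minor, that letter is G.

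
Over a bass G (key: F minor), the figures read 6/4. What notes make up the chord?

A fourth above G in this key is C.
A sixth above G in this key is Eb.
Together with the bass G, this spells C minor in second inversion.

G, C, Eb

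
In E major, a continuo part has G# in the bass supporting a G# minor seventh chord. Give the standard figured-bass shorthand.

7

G# is the root of G# minor seventh, so the chord is in root position.
A seventh chord in root position is figured 7/5/3, conventionally abbreviated 7.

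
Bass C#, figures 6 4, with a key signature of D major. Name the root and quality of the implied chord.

The figures 6 4 indicate a triad in second inversion.
In second inversion the root lies a fourth above the bass: a fourth above C# in D major is F#.
The chord tones are C#, F#, A, giving F# minor.

F# minor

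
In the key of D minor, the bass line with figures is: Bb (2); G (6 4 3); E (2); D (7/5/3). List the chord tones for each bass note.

Bb (6/4/2): Bb, C, E, G.
G (6/4/3): G, Bb, C, E.
E (6/4/2): E, F, A, C.
D (7/5/3): D, F, A, C.

Bb, C, E, G | G, Bb, C, E | E, F, A, C | D, F, A, C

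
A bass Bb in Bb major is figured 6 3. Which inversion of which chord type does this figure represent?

Intervals of 6/3 above the bass form a triad; the bass is the third, so this is first inversion.

triad, first inversion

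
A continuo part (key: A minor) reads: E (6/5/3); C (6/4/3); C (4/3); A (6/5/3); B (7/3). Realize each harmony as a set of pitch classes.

E, G, B, C | C, E, F, A | C, E, F, A | A, C, E, F | B, D, F, A

E (6/5/3): E, G, B, C.
C (6/4/3): C, E, F, A.
C (6/4/3): C, E, F, A.
A (6/5/3): A, C, E, F.
B (7/5/3): B, D, F, A.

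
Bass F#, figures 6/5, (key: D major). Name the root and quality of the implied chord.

The figures 6/5 indicate a seventh chord in first inversion.
In first inversion the root lies a sixth above the bass: a sixth above F# in D major is D.
The chord tones are F#, A, C#, D, giving D major seventh.

D major seventh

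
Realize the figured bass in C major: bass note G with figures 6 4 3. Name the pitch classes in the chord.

G, B, C, E

A third above G in this key is B.
A fourth above G in this key is C.
A sixth above G in this key is E.
Together with the bass G, this spells C major seventh in second inversion.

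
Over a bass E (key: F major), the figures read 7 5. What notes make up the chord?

E, G, Bb, D

The written figures 7 5 are shorthand for 7/5/3: the 3 is implied.
A third above E in this key is G.
A fifth above E in this key is Bb.
A seventh above E in this key is D.
Together with the bass E, this spells E half-diminished seventh in root position.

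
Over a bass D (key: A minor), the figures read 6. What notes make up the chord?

The written figures 6 are shorthand for 6/3: the 3 is implied.
A third above D in this key is F.
A sixth above D in this key is B.
Together with the bass D, this spells B diminished in first inversion.

D, F, B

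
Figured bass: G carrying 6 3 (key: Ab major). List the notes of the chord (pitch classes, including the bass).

A third above G in this key is Bb.
A sixth above G in this key is Eb.
Together with the bass G, this spells Eb major in first inversion.

G, Bb, Eb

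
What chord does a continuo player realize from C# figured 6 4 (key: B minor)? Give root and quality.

The figures 6 4 indicate a triad in second inversion.
In second inversion the root lies a fourth above the bass: a fourth above C# in B minor is F#.
The chord tones are C#, F#, A, giving F# minor.

F# minor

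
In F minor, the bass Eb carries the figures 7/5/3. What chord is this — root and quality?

Eb dominant seventh

The figures 7/5/3 indicate a seventh chord in root position.
In root position the bass is the root, so the root is Eb.
The chord tones are Eb, G, Bb, Db, giving Eb dominant seventh.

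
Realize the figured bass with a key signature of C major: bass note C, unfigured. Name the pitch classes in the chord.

C, E, G

An unfigured bass implies 5/3.
A third above C in this key is E.
A fifth above C in this key is G.
Together with the bass C, this spells C major in root position.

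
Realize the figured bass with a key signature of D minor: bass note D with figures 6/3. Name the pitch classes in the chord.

A third above D in this key is F.
A sixth above D in this key is Bb.
Together with the bass D, this spells Bb major in first inversion.

D, F, Bb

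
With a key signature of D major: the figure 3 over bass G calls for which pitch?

Counting 2 letter steps above G lands on B; in D major, that letter is B.

B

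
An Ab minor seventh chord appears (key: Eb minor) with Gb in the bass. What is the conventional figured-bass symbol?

4/2

Gb is the seventh of Ab minor seventh, so the chord is in third inversion.
A seventh chord in third inversion is figured 6/4/2, conventionally abbreviated 4/2.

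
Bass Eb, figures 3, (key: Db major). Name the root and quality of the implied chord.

The figures 3 indicate a triad in root position.
In root position the bass is the root, so the root is Eb.
The chord tones are Eb, Gb, Bb, giving Eb minor.

Eb minor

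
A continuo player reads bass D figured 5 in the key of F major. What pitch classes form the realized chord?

D, F, A

The written figures 5 are shorthand for 5/3: the 3 is implied.
A third above D in this key is F.
A fifth above D in this key is A.
Together with the bass D, this spells D minor in root position.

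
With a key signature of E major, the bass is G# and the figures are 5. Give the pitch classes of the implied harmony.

G#, B, D#

The written figures 5 are shorthand for 5/3: the 3 is implied.
A third above G# in this key is B.
A fifth above G# in this key is D#.
Together with the bass G#, this spells G# minor in root position.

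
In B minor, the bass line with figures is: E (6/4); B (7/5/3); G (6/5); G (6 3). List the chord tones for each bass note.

E (6/4): E, A, C#.
B (7/5/3): B, D, F#, A.
G (6/5/3): G, B, D, E.
G (6/3): G, B, E.

E, A, C# | B, D, F#, A | G, B, D, E | G, B, E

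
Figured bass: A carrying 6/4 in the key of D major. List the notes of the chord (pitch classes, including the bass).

A, D, F#

A fourth above A in this key is D.
A sixth above A in this key is F#.
Together with the bass A, this spells D major in second inversion.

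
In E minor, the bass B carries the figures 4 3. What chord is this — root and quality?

E minor seventh

The figures 4 3 indicate a seventh chord in second inversion.
In second inversion the root lies a fourth above the bass: a fourth above B in E minor is E.
The chord tones are B, D, E, G, giving E minor seventh.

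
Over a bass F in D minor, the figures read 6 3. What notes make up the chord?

A third above F in this key is A.
A sixth above F in this key is D.
Together with the bass F, this spells D minor in first inversion.

F, A, D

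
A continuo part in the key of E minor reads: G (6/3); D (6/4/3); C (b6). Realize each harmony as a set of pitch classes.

G, B, E | D, F#, G, B | C, E, Ab

G (6/3): G, B, E.
D (6/4/3): D, F#, G, B.
C (b6/3): C, E, Ab.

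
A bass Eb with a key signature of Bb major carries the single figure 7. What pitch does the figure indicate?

Counting 6 letter steps above Eb lands on D; in Bb major, that letter is D.

D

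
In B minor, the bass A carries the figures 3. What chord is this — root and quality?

A major

The figures 3 indicate a triad in root position.
In root position the bass is the root, so the root is A.
The chord tones are A, C#, E, giving A major.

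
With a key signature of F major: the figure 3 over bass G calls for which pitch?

Counting 2 letter steps above G lands on B; in F major, that letter is Bb.

Bb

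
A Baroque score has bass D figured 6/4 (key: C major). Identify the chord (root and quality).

The figures 6/4 indicate a triad in second inversion.
In second inversion the root lies a fourth above the bass: a fourth above D in C major is G.
The chord tones are D, G, B, giving G major.

G major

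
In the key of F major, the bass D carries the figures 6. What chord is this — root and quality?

The figures 6 indicate a triad in first inversion.
In first inversion the root lies a sixth above the bass: a sixth above D in F major is Bb.
The chord tones are D, F, Bb, giving Bb major.

Bb major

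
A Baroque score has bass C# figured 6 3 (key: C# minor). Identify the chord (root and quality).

The figures 6 3 indicate a triad in first inversion.
In first inversion the root lies a sixth above the bass: a sixth above C# in C# minor is A.
The chord tones are C#, E, A, giving A major.

A major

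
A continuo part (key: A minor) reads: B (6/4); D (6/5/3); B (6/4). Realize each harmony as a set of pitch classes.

B (6/4): B, E, G.
D (6/5/3): D, F, A, B.
B (6/4): B, E, G.

B, E, G | D, F, A, B | B, E, G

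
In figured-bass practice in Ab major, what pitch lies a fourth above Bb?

Eb

Counting 3 letter steps above Bb lands on E; in Ab major, that letter is Eb.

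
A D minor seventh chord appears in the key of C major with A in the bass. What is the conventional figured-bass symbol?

A is the fifth of D minor seventh, so the chord is in second inversion.
A seventh chord in second inversion is figured 6/4/3, conventionally abbreviated 4/3.

4/3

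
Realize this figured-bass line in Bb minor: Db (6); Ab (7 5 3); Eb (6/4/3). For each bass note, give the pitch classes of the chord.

Db (6/3): Db, F, Bb.
Ab (7/5/3): Ab, C, Eb, Gb.
Eb (6/4/3): Eb, Gb, Ab, C.

Db, F, Bb | Ab, C, Eb, Gb | Eb, Gb, Ab, C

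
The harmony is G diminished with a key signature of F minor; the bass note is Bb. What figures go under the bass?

Bb is the third of G diminished, so the chord is in first inversion.
A triad in first inversion is figured 6/3, conventionally abbreviated 6.

6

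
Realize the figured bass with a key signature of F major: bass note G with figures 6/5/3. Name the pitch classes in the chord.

A third above G in this key is Bb.
A fifth above G in this key is D.
A sixth above G in this key is E.
Together with the bass G, this spells E half-diminished seventh in first inversion.

G, Bb, D, E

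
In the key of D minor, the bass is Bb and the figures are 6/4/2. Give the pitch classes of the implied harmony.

A second above Bb in this key is C.
A fourth above Bb in this key is E.
A sixth above Bb in this key is G.
Together with the bass Bb, this spells C dominant seventh in third inversion.

Bb, C, E, G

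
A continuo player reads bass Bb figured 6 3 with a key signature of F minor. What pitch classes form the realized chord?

Bb, Db, G

A third above Bb in this key is Db.
A sixth above Bb in this key is G.
Together with the bass Bb, this spells G diminished in first inversion.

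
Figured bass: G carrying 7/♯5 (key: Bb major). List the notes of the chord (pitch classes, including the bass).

G, Bb, D#, F

The written figures 7/♯5 are shorthand for 7/5/3: the 3 is implied.
A third above G in this key is Bb.
A fifth above G in this key is D, raised to D# by the sharp.
A seventh above G in this key is F.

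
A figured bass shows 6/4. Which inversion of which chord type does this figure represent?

Intervals of 6/4 above the bass form a triad; the bass is the fifth, so this is second inversion.

triad, second inversion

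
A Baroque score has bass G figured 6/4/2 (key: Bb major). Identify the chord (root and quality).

A half-diminished seventh

The figures 6/4/2 indicate a seventh chord in third inversion.
In third inversion the root lies a second above the bass: a second above G in Bb major is A.
The chord tones are G, A, C, Eb, giving A half-diminished seventh.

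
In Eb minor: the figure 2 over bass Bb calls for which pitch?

Cb

Counting 1 letter step above Bb lands on C; in Eb minor, that letter is Cb.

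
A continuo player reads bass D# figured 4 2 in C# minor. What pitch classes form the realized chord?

D#, E, G#, B

The written figures 4 2 are shorthand for 6/4/2: the 6 is implied.
A second above D# in this key is E.
A fourth above D# in this key is G#.
A sixth above D# in this key is B.
Together with the bass D#, this spells E major seventh in third inversion.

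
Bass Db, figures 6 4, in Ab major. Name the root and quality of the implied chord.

The figures 6 4 indicate a triad in second inversion.
In second inversion the root lies a fourth above the bass: a fourth above Db in Ab major is G.
The chord tones are Db, G, Bb, giving G diminished.

G diminished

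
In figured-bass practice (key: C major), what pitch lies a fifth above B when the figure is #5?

F#

Counting 4 letter steps above B lands on F; in C major, that letter is F.
The #5 figure raises it a semitone, giving F#.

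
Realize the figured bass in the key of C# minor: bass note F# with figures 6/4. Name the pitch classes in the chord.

A fourth above F# in this key is B.
A sixth above F# in this key is D#.
Together with the bass F#, this spells B major in second inversion.

F#, B, D#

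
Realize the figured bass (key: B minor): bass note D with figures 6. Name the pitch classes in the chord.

D, F#, B

The written figures 6 are shorthand for 6/3: the 3 is implied.
A third above D in this key is F#.
A sixth above D in this key is B.
Together with the bass D, this spells B minor in first inversion.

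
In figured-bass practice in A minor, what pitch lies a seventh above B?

A

Counting 6 letter steps above B lands on A; in A minor, that letter is A.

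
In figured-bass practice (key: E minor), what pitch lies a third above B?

Counting 2 letter steps above B lands on D; in E minor, that letter is D.

D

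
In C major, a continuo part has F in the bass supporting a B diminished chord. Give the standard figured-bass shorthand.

F is the fifth of B diminished, so the chord is in second inversion.
A triad in second inversion is figured 6/4, conventionally abbreviated 6/4.

6/4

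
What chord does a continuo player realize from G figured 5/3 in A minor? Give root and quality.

The figures 5/3 indicate a triad in root position.
In root position the bass is the root, so the root is G.
The chord tones are G, B, D, giving G major.

G major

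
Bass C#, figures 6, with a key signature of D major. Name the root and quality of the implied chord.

The figures 6 indicate a triad in first inversion.
In first inversion the root lies a sixth above the bass: a sixth above C# in D major is A.
The chord tones are C#, E, A, giving A major.

A major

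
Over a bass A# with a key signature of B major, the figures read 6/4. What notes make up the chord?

A#, D#, F#

A fourth above A# in this key is D#.
A sixth above A# in this key is F#.
Together with the bass A#, this spells D# minor in second inversion.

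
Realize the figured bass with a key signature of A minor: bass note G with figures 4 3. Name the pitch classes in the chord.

The written figures 4 3 are shorthand for 6/4/3: the 6 is implied.
A third above G in this key is B.
A fourth above G in this key is C.
A sixth above G in this key is E.
Together with the bass G, this spells C major seventh in second inversion.

G, B, C, E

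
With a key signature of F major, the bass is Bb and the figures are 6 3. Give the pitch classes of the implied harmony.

Bb, D, G

A third above Bb in this key is D.
A sixth above Bb in this key is G.
Together with the bass Bb, this spells G minor in first inversion.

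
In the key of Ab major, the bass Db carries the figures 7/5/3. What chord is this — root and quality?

The figures 7/5/3 indicate a seventh chord in root position.
In root position the bass is the root, so the root is Db.
The chord tones are Db, F, Ab, C, giving Db major seventh.

Db major seventh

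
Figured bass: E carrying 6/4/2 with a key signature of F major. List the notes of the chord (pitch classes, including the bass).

A second above E in this key is F.
A fourth above E in this key is A.
A sixth above E in this key is C.
Together with the bass E, this spells F major seventh in third inversion.

E, F, A, C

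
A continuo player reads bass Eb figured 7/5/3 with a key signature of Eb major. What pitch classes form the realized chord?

A third above Eb in this key is G.
A fifth above Eb in this key is Bb.
A seventh above Eb in this key is D.
Together with the bass Eb, this spells Eb major seventh in root position.

Eb, G, Bb, D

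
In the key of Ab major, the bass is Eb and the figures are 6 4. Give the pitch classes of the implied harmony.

A fourth above Eb in this key is Ab.
A sixth above Eb in this key is C.
Together with the bass Eb, this spells Ab major in second inversion.

Eb, Ab, C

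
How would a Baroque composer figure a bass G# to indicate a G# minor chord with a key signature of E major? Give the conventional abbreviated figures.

G# is the root of G# minor, so the chord is in root position.
A triad in root position is figured 5/3, conventionally abbreviated (no figures — root-position triad).

no figures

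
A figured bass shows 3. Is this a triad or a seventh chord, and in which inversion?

triad, root position

3 is shorthand for 5/3.
Intervals of 5/3 above the bass form a triad; the bass is the root, so this is root position.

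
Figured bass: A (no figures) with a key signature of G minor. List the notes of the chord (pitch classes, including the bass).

An unfigured bass implies 5/3.
A third above A in this key is C.
A fifth above A in this key is Eb.
Together with the bass A, this spells A diminished in root position.

A, C, Eb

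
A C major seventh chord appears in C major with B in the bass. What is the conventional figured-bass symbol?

B is the seventh of C major seventh, so the chord is in third inversion.
A seventh chord in third inversion is figured 6/4/2, conventionally abbreviated 4/2.

4/2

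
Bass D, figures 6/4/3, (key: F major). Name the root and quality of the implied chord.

G minor seventh

The figures 6/4/3 indicate a seventh chord in second inversion.
In second inversion the root lies a fourth above the bass: a fourth above D in F major is G.
The chord tones are D, F, G, Bb, giving G minor seventh.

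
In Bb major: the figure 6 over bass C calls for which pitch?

Counting 5 letter steps above C lands on A; in Bb major, that letter is A.

A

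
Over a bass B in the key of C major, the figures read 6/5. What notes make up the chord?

B, D, F, G

The written figures 6/5 are shorthand for 6/5/3: the 3 is implied.
A third above B in this key is D.
A fifth above B in this key is F.
A sixth above B in this key is G.
Together with the bass B, this spells G dominant seventh in first inversion.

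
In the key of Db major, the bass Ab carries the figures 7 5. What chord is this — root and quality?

The figures 7 5 indicate a seventh chord in root position.
In root position the bass is the root, so the root is Ab.
The chord tones are Ab, C, Eb, Gb, giving Ab dominant seventh.

Ab dominant seventh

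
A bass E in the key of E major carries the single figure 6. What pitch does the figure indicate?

C#

Counting 5 letter steps above E lands on C; in E major, that letter is C#.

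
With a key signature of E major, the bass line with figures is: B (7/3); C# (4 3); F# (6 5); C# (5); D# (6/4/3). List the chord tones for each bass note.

B (7/5/3): B, D#, F#, A.
C# (6/4/3): C#, E, F#, A.
F# (6/5/3): F#, A, C#, D#.
C# (5/3): C#, E, G#.
D# (6/4/3): D#, F#, G#, B.

B, D#, F#, A | C#, E, F#, A | F#, A, C#, D# | C#, E, G# | D#, F#, G#, B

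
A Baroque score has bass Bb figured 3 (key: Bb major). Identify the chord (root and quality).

The figures 3 indicate a triad in root position.
In root position the bass is the root, so the root is Bb.
The chord tones are Bb, D, F, giving Bb major.

Bb major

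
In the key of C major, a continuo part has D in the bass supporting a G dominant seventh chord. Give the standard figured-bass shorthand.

4/3

D is the fifth of G dominant seventh, so the chord is in second inversion.
A seventh chord in second inversion is figured 6/4/3, conventionally abbreviated 4/3.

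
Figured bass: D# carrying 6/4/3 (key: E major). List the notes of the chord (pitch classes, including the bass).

A third above D# in this key is F#.
A fourth above D# in this key is G#.
A sixth above D# in this key is B.
Together with the bass D#, this spells G# minor seventh in second inversion.

D#, F#, G#, B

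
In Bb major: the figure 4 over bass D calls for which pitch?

G

Counting 3 letter steps above D lands on G; in Bb major, that letter is G.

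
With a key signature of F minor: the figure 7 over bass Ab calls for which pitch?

G

Counting 6 letter steps above Ab lands on G; in F minor, that letter is G.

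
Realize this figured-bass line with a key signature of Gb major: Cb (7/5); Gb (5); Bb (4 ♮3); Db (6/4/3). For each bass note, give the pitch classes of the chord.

Cb, Eb, Gb, Bb | Gb, Bb, Db | Bb, D, Eb, Gb | Db, F, Gb, Bb

Cb (7/5/3): Cb, Eb, Gb, Bb.
Gb (5/3): Gb, Bb, Db.
Bb (6/4/♮3): Bb, D, Eb, Gb.
Db (6/4/3): Db, F, Gb, Bb.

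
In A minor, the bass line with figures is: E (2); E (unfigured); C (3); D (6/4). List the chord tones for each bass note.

E (6/4/2): E, F, A, C.
E (5/3): E, G, B.
C (5/3): C, E, G.
D (6/4): D, G, B.

E, F, A, C | E, G, B | C, E, G | D, G, B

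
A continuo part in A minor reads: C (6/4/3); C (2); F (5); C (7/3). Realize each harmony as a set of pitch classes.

C, E, F, A | C, D, F, A | F, A, C | C, E, G, B

C (6/4/3): C, E, F, A.
C (6/4/2): C, D, F, A.
F (5/3): F, A, C.
C (7/5/3): C, E, G, B.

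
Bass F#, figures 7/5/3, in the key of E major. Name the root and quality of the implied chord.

F# minor seventh

The figures 7/5/3 indicate a seventh chord in root position.
In root position the bass is the root, so the root is F#.
The chord tones are F#, A, C#, E, giving F# minor seventh.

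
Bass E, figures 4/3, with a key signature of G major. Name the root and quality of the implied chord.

The figures 4/3 indicate a seventh chord in second inversion.
In second inversion the root lies a fourth above the bass: a fourth above E in G major is A.
The chord tones are E, G, A, C, giving A minor seventh.

A minor seventh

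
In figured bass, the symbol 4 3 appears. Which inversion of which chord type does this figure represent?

seventh chord, second inversion

4 3 is shorthand for 6/4/3.
Intervals of 6/4/3 above the bass form a seventh chord; the bass is the fifth, so this is second inversion.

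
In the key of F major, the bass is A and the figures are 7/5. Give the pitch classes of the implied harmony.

A, C, E, G

The written figures 7/5 are shorthand for 7/5/3: the 3 is implied.
A third above A in this key is C.
A fifth above A in this key is E.
A seventh above A in this key is G.
Together with the bass A, this spells A minor seventh in root position.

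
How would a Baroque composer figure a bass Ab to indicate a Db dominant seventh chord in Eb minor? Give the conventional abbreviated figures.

4/3

Ab is the fifth of Db dominant seventh, so the chord is in second inversion.
A seventh chord in second inversion is figured 6/4/3, conventionally abbreviated 4/3.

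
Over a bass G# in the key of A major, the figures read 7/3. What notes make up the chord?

The written figures 7/3 are shorthand for 7/5/3: the 5 is implied.
A third above G# in this key is B.
A fifth above G# in this key is D.
A seventh above G# in this key is F#.
Together with the bass G#, this spells G# half-diminished seventh in root position.

G#, B, D, F#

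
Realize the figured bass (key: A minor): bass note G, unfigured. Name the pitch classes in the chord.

G, B, D

An unfigured bass implies 5/3.
A third above G in this key is B.
A fifth above G in this key is D.
Together with the bass G, this spells G major in root position.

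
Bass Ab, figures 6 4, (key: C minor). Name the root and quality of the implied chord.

D diminished

The figures 6 4 indicate a triad in second inversion.
In second inversion the root lies a fourth above the bass: a fourth above Ab in C minor is D.
The chord tones are Ab, D, F, giving D diminished.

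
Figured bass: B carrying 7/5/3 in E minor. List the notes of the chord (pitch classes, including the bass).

B, D, F#, A

A third above B in this key is D.
A fifth above B in this key is F#.
A seventh above B in this key is A.
Together with the bass B, this spells B minor seventh in root position.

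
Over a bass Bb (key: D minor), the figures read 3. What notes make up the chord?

The written figures 3 are shorthand for 5/3: the 5 is implied.
A third above Bb in this key is D.
A fifth above Bb in this key is F.
Together with the bass Bb, this spells Bb major in root position.

Bb, D, F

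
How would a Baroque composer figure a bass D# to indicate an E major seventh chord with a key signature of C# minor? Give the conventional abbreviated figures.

D# is the seventh of E major seventh, so the chord is in third inversion.
A seventh chord in third inversion is figured 6/4/2, conventionally abbreviated 4/2.

4/2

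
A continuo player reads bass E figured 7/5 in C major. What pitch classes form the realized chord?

The written figures 7/5 are shorthand for 7/5/3: the 3 is implied.
A third above E in this key is G.
A fifth above E in this key is B.
A seventh above E in this key is D.
Together with the bass E, this spells E minor seventh in root position.

E, G, B, D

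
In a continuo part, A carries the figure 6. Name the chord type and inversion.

triad, first inversion

6 is shorthand for 6/3.
Intervals of 6/3 above the bass form a triad; the bass is the third, so this is first inversion.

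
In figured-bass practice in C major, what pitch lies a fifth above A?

Counting 4 letter steps above A lands on E; in C major, that letter is E.

E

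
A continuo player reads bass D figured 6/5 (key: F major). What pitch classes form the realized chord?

The written figures 6/5 are shorthand for 6/5/3: the 3 is implied.
A third above D in this key is F.
A fifth above D in this key is A.
A sixth above D in this key is Bb.
Together with the bass D, this spells Bb major seventh in first inversion.

D, F, A, Bb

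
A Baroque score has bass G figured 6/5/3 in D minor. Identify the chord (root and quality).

E half-diminished seventh

The figures 6/5/3 indicate a seventh chord in first inversion.
In first inversion the root lies a sixth above the bass: a sixth above G in D minor is E.
The chord tones are G, Bb, D, E, giving E half-diminished seventh.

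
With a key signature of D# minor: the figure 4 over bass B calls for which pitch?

Counting 3 letter steps above B lands on E; in D# minor, that letter is E#.

E#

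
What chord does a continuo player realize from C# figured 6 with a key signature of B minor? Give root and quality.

The figures 6 indicate a triad in first inversion.
In first inversion the root lies a sixth above the bass: a sixth above C# in B minor is A.
The chord tones are C#, E, A, giving A major.

A major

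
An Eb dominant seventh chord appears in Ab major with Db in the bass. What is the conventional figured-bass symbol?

4/2

Db is the seventh of Eb dominant seventh, so the chord is in third inversion.
A seventh chord in third inversion is figured 6/4/2, conventionally abbreviated 4/2.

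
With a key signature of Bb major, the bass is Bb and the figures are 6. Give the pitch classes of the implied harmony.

Bb, D, G

The written figures 6 are shorthand for 6/3: the 3 is implied.
A third above Bb in this key is D.
A sixth above Bb in this key is G.
Together with the bass Bb, this spells G minor in first inversion.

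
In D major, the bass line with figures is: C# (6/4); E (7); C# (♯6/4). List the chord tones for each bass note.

C# (6/4): C#, F#, A.
E (7/5/3): E, G, B, D.
C# (#6/4): C#, F#, A#.

C#, F#, A | E, G, B, D | C#, F#, A#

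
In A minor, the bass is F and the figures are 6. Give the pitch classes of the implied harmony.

F, A, D

The written figures 6 are shorthand for 6/3: the 3 is implied.
A third above F in this key is A.
A sixth above F in this key is D.
Together with the bass F, this spells D minor in first inversion.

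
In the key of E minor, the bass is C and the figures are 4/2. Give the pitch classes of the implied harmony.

C, D, F#, A

The written figures 4/2 are shorthand for 6/4/2: the 6 is implied.
A second above C in this key is D.
A fourth above C in this key is F#.
A sixth above C in this key is A.
Together with the bass C, this spells D dominant seventh in third inversion.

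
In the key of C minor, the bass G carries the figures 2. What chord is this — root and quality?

Ab major seventh

The figures 2 indicate a seventh chord in third inversion.
In third inversion the root lies a second above the bass: a second above G in C minor is Ab.
The chord tones are G, Ab, C, Eb, giving Ab major seventh.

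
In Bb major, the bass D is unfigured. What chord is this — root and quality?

An unfigured bass indicates a triad in root position.
In root position the bass is the root, so the root is D.
The chord tones are D, F, A, giving D minor.

D minor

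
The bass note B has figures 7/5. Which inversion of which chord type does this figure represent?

7/5 is shorthand for 7/5/3.
Intervals of 7/5/3 above the bass form a seventh chord; the bass is the root, so this is root position.

seventh chord, root position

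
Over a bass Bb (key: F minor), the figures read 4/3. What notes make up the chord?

Bb, Db, Eb, G

The written figures 4/3 are shorthand for 6/4/3: the 6 is implied.
A third above Bb in this key is Db.
A fourth above Bb in this key is Eb.
A sixth above Bb in this key is G.
Together with the bass Bb, this spells Eb dominant seventh in second inversion.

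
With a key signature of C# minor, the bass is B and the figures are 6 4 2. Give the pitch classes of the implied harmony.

B, C#, E, G#

A second above B in this key is C#.
A fourth above B in this key is E.
A sixth above B in this key is G#.
Together with the bass B, this spells C# minor seventh in third inversion.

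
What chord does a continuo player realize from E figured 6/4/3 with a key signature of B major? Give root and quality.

The figures 6/4/3 indicate a seventh chord in second inversion.
In second inversion the root lies a fourth above the bass: a fourth above E in B major is A#.
The chord tones are E, G#, A#, C#, giving A# half-diminished seventh.

A# half-diminished seventh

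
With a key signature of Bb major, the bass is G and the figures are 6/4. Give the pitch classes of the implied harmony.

A fourth above G in this key is C.
A sixth above G in this key is Eb.
Together with the bass G, this spells C minor in second inversion.

G, C, Eb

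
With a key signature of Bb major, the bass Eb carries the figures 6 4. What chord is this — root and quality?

The figures 6 4 indicate a triad in second inversion.
In second inversion the root lies a fourth above the bass: a fourth above Eb in Bb major is A.
The chord tones are Eb, A, C, giving A diminished.

A diminished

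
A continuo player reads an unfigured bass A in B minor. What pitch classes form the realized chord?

An unfigured bass implies 5/3.
A third above A in this key is C#.
A fifth above A in this key is E.
Together with the bass A, this spells A major in root position.

A, C#, E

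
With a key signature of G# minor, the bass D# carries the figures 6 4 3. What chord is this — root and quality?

G# minor seventh

The figures 6 4 3 indicate a seventh chord in second inversion.
In second inversion the root lies a fourth above the bass: a fourth above D# in G# minor is G#.
The chord tones are D#, F#, G#, B, giving G# minor seventh.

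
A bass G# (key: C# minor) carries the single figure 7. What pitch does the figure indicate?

Counting 6 letter steps above G# lands on F; in C# minor, that letter is F#.

F#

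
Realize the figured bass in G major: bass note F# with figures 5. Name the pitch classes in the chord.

F#, A, C

The written figures 5 are shorthand for 5/3: the 3 is implied.
A third above F# in this key is A.
A fifth above F# in this key is C.
Together with the bass F#, this spells F# diminished in root position.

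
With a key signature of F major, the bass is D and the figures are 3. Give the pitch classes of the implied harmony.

The written figures 3 are shorthand for 5/3: the 5 is implied.
A third above D in this key is F.
A fifth above D in this key is A.
Together with the bass D, this spells D minor in root position.

D, F, A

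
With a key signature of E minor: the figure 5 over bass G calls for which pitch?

Counting 4 letter steps above G lands on D; in E minor, that letter is D.

D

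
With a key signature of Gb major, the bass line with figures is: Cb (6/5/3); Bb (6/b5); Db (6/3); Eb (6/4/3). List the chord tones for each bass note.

Cb, Eb, Gb, Ab | Bb, Db, Fb, Gb | Db, F, Bb | Eb, Gb, Ab, Cb

Cb (6/5/3): Cb, Eb, Gb, Ab.
Bb (6/b5/3): Bb, Db, Fb, Gb.
Db (6/3): Db, F, Bb.
Eb (6/4/3): Eb, Gb, Ab, Cb.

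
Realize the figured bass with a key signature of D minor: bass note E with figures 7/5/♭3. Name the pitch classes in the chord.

A third above E in this key is G, lowered to Gb by the flat.
A fifth above E in this key is Bb.
A seventh above E in this key is D.

E, Gb, Bb, D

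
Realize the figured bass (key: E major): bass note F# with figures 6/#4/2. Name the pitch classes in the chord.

A second above F# in this key is G#.
A fourth above F# in this key is B, raised to B# by the sharp.
A sixth above F# in this key is D#.
Together with the bass F#, this spells G# dominant seventh in third inversion.

F#, G#, B#, D#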